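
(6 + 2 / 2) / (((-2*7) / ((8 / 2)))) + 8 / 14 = -10 / 7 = -1.43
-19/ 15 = -1.27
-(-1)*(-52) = -52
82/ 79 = 1.04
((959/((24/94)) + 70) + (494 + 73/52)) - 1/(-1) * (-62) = 166120/39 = 4259.49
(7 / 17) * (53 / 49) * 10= 530 / 119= 4.45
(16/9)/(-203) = -16/1827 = -0.01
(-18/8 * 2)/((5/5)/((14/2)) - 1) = 21/4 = 5.25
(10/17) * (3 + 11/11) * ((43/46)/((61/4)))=3440/23851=0.14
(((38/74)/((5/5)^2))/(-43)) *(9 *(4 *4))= -1.72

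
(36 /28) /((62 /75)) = 675 /434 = 1.56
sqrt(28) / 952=sqrt(7) / 476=0.01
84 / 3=28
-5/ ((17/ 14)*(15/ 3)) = -14/ 17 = -0.82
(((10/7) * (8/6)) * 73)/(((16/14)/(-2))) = -730/3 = -243.33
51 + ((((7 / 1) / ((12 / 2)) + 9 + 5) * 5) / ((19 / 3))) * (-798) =-9504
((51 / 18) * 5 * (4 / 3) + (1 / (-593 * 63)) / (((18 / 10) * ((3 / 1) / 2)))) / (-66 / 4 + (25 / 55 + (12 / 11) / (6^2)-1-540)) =-419167760 / 12360860253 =-0.03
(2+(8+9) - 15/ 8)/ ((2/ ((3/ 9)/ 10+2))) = 17.41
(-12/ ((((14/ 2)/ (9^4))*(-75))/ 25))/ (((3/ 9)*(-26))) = -39366/ 91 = -432.59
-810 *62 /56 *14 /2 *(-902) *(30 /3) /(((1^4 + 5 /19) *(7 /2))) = 179306325 /14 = 12807594.64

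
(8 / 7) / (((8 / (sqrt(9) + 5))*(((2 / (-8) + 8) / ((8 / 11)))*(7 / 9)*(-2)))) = -1152 / 16709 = -0.07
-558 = -558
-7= -7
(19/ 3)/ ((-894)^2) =19/ 2397708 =0.00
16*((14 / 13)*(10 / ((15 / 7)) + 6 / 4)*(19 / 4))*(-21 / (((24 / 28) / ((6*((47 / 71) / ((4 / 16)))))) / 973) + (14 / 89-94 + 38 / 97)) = -351582230792968 / 1838829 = -191198980.87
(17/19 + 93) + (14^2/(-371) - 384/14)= 464796/7049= 65.94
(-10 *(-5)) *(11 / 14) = 275 / 7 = 39.29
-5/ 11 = -0.45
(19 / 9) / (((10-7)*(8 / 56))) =133 / 27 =4.93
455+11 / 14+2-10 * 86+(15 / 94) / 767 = -101495907 / 252343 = -402.21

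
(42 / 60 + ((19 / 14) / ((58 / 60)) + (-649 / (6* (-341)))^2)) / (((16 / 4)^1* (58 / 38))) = 1470846487 / 4073333040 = 0.36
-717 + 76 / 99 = -70907 / 99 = -716.23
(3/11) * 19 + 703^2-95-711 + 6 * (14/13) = 70558294/143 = 493414.64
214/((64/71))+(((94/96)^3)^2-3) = 235.29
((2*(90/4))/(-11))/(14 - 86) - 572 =-50331/88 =-571.94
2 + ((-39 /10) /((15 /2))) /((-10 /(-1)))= 487 /250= 1.95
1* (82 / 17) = 82 / 17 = 4.82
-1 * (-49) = 49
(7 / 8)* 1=7 / 8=0.88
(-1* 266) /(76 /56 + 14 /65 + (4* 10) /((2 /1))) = -242060 /19631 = -12.33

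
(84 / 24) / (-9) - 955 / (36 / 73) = -23243 / 12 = -1936.92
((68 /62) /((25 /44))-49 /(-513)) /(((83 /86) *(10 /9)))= 34633189 /18332625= 1.89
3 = 3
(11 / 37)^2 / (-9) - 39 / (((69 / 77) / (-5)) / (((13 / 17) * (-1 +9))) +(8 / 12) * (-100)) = 56750548481 / 98709925599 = 0.57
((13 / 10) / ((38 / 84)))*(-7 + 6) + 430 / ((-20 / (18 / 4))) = -37857 / 380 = -99.62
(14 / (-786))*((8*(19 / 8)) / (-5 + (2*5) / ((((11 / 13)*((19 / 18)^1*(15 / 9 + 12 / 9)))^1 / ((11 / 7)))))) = -17689 / 45195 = -0.39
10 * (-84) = -840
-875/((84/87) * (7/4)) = -3625/7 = -517.86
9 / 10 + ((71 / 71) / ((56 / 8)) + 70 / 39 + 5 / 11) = 98867 / 30030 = 3.29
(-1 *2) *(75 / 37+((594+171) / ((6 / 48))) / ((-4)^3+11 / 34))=188.17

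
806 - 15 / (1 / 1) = 791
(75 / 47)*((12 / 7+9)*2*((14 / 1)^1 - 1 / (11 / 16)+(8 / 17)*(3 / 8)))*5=133818750 / 61523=2175.10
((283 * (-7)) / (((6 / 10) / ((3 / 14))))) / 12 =-1415 / 24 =-58.96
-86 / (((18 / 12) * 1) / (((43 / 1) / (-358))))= 3698 / 537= 6.89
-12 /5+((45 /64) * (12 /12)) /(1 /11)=1707 /320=5.33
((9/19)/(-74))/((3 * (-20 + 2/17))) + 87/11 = 41345397/5227508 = 7.91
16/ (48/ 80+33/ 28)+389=398.00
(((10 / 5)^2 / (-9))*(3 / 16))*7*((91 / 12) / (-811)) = 637 / 116784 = 0.01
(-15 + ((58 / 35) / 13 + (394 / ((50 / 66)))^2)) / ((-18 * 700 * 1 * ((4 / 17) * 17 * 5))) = -1.07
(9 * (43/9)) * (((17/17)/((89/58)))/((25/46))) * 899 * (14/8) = 180489533/2225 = 81118.89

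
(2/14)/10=1/70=0.01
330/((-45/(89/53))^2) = 174262/379215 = 0.46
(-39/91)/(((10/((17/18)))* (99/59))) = -1003/41580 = -0.02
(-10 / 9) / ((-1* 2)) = 5 / 9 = 0.56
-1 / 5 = -0.20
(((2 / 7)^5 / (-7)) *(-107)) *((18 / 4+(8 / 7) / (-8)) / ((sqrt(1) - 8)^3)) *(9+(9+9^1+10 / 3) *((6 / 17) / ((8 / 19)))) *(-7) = 0.07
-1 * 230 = -230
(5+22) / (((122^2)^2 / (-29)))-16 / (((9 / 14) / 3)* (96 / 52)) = -80638185031 / 1993801104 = -40.44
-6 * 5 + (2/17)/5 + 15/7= -16561/595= -27.83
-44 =-44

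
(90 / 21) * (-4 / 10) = -12 / 7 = -1.71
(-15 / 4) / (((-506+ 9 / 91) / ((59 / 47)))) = 80535 / 8654956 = 0.01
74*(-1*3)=-222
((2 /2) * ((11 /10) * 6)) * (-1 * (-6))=198 /5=39.60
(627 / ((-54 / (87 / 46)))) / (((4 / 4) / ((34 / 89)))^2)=-1751629 / 546549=-3.20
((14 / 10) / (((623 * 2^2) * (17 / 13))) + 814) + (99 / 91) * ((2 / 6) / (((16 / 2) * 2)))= 8966171337 / 11014640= 814.02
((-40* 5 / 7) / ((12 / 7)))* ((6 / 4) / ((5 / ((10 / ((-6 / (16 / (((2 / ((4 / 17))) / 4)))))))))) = 3200 / 51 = 62.75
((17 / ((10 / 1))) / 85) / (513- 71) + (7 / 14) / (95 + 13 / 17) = 94739 / 17989400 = 0.01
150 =150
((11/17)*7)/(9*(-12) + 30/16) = -616/14433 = -0.04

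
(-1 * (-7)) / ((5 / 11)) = 77 / 5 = 15.40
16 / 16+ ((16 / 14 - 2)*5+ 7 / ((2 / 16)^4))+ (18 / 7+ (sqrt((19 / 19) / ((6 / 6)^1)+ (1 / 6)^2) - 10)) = sqrt(37) / 6+ 200629 / 7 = 28662.30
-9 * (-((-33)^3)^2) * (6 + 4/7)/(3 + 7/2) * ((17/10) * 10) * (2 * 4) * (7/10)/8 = 9089351565822/65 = 139836177935.72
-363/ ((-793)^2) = -363/ 628849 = -0.00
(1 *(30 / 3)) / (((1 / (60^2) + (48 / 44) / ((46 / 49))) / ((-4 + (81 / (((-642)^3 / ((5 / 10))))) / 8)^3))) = -70232306601655712334112327492875 / 127552085072690140236943917056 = -550.62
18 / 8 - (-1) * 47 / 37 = 521 / 148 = 3.52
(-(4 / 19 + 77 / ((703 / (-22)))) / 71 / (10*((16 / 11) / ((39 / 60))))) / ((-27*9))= -110539 / 19406174400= -0.00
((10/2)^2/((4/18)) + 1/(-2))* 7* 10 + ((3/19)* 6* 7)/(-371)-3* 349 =6840533/1007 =6792.98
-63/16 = -3.94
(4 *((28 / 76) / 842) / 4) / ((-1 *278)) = -7 / 4447444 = -0.00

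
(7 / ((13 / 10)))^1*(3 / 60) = 7 / 26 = 0.27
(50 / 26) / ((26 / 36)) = 450 / 169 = 2.66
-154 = -154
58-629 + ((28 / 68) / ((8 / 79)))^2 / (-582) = -6146933521 / 10764672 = -571.03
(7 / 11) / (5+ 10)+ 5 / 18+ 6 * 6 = 35957 / 990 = 36.32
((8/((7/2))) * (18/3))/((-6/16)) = -36.57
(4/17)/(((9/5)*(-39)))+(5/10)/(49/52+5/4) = 25477/113373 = 0.22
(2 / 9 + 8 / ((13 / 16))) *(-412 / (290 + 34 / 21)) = -849338 / 59709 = -14.22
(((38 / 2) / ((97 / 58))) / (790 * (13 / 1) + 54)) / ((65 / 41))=0.00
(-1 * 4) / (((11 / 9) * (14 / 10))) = -180 / 77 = -2.34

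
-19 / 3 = -6.33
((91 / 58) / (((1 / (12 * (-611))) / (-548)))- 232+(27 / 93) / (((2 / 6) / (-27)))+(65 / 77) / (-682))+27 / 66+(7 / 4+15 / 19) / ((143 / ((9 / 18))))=6303747.94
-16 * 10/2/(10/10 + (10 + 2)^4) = -80/20737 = -0.00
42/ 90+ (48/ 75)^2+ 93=176018/ 1875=93.88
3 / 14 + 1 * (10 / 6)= 79 / 42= 1.88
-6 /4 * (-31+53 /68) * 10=30825 /68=453.31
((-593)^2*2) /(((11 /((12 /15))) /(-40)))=-22505536 /11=-2045957.82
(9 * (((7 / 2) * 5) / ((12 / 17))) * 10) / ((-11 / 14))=-62475 / 22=-2839.77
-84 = -84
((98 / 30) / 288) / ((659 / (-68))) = -0.00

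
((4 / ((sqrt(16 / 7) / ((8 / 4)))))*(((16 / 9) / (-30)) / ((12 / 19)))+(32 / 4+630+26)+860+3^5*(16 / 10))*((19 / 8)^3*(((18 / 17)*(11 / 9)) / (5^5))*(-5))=-180398559 / 3400000+1433531*sqrt(7) / 275400000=-53.04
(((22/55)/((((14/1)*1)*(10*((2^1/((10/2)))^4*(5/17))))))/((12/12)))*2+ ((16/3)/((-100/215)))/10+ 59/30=4421/2800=1.58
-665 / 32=-20.78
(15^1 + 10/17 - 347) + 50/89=-330.85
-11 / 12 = -0.92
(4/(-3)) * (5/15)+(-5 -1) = -58/9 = -6.44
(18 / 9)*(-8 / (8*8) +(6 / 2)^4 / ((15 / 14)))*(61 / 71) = 184159 / 1420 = 129.69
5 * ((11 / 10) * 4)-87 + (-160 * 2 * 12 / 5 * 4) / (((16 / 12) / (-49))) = 112831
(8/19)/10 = 4/95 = 0.04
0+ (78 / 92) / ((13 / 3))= 9 / 46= 0.20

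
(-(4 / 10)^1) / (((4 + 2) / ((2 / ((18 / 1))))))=-1 / 135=-0.01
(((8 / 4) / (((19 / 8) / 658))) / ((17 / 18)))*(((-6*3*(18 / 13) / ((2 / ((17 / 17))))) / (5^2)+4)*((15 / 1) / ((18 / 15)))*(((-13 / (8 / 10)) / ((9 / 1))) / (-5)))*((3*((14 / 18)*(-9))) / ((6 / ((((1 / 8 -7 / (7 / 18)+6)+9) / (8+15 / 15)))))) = 10367.86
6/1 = 6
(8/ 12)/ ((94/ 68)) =68/ 141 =0.48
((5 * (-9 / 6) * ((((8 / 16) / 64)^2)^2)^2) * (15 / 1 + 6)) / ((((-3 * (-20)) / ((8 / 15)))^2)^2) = -7 / 512988145055170560000000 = -0.00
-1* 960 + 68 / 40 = -958.30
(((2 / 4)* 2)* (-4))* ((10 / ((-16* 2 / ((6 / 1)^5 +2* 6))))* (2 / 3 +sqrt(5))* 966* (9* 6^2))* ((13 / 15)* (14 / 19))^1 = 24646029408 / 19 +36969044112* sqrt(5) / 19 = 5647964479.24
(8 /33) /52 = 0.00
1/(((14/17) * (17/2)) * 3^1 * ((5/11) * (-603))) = -11/63315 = -0.00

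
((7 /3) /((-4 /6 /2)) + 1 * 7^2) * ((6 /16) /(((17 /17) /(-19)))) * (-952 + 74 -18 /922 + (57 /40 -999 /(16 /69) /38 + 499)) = 146922.14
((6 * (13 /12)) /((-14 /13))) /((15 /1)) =-169 /420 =-0.40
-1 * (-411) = 411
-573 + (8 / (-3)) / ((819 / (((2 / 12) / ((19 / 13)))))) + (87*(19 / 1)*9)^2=2384329441784 / 10773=221324556.00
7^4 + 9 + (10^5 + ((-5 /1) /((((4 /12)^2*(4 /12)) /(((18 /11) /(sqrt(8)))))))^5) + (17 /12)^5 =25484304977 /248832 - 2647776904509375*sqrt(2) /1288408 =-2906214533.97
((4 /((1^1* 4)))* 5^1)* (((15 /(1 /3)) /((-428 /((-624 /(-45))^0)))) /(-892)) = 225 /381776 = 0.00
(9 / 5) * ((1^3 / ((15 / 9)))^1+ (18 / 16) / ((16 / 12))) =2079 / 800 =2.60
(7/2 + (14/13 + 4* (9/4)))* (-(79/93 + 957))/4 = -3930655/1209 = -3251.16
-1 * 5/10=-1/2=-0.50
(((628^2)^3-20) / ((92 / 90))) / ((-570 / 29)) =-70220436174743583 / 23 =-3053062442380155.78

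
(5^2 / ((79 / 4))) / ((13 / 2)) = 200 / 1027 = 0.19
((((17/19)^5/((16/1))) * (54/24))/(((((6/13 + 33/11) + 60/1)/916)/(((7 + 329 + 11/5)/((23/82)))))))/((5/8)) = 46272030721683/20607008125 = 2245.45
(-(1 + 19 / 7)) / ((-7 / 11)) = 286 / 49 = 5.84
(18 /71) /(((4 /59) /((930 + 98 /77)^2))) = 27861446808 /8591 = 3243097.06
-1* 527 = -527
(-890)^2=792100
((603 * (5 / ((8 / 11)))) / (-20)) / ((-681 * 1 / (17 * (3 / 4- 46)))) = -6803247 / 29056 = -234.14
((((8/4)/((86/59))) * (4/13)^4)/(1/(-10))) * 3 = -453120/1228123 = -0.37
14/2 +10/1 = 17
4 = 4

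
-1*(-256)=256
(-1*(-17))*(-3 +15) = 204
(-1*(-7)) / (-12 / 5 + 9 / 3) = 35 / 3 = 11.67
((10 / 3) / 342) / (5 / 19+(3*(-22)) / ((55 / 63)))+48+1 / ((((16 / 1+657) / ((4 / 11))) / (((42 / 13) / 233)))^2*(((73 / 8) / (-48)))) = 48.00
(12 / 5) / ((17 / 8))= 96 / 85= 1.13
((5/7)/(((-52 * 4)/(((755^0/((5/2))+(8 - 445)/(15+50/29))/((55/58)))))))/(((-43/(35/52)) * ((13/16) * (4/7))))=-2533237/806404456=-0.00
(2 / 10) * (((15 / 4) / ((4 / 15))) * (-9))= -405 / 16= -25.31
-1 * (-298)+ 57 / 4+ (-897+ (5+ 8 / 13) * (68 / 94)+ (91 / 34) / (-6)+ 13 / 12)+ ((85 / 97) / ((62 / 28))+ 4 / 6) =-217007365715 / 374804508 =-578.99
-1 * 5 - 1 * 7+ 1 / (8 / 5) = -91 / 8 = -11.38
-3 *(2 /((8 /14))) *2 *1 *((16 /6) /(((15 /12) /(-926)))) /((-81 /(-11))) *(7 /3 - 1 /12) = 570416 /45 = 12675.91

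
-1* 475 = -475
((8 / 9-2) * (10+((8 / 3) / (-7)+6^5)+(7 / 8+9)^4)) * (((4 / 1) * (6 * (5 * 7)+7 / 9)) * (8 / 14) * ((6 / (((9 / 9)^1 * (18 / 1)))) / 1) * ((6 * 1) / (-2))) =2015751534695 / 217728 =9258118.09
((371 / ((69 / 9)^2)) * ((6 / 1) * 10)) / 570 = 6678 / 10051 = 0.66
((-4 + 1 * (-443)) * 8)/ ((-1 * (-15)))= -1192/ 5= -238.40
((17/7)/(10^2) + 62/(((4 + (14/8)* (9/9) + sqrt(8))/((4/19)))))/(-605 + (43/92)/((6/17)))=-2221899774/444302556425 + 4380672* sqrt(2)/2538871751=-0.00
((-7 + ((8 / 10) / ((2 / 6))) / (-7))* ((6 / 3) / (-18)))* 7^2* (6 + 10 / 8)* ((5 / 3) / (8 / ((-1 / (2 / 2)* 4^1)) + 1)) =-52171 / 108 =-483.06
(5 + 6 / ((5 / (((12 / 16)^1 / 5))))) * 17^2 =74851 / 50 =1497.02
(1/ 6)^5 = 1/ 7776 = 0.00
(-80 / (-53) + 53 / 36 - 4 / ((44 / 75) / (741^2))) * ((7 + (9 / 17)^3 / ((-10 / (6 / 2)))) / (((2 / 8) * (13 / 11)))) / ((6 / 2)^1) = -26850347714481683 / 913965390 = -29377860.48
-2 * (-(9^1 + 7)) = 32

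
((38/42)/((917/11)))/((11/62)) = 1178/19257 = 0.06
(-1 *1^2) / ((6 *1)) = -1 / 6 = -0.17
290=290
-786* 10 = -7860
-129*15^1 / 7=-1935 / 7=-276.43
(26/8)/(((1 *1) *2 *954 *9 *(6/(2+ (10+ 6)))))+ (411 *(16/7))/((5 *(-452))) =-37589609/90553680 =-0.42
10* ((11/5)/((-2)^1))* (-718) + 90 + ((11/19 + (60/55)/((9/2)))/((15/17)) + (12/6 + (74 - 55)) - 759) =13639001/1881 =7250.93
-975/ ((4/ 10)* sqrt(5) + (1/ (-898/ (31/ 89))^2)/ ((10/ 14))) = 209473328839456500/ 816009789475562248591 -397804772369358656796000* sqrt(5)/ 816009789475562248591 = -1090.08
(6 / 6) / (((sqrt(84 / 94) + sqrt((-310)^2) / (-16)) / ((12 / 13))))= -0.05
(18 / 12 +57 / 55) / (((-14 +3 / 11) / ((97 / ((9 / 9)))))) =-27063 / 1510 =-17.92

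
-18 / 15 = -6 / 5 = -1.20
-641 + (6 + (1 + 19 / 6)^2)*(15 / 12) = -88099 / 144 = -611.80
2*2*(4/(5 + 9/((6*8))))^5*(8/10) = 17179869184/19695203215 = 0.87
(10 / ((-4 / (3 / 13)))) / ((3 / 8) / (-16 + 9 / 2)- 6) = 46 / 481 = 0.10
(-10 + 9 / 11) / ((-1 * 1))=101 / 11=9.18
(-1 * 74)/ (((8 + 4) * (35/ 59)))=-2183/ 210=-10.40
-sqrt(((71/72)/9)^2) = -71/648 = -0.11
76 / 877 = 0.09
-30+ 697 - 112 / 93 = 61919 / 93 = 665.80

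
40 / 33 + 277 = 9181 / 33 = 278.21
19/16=1.19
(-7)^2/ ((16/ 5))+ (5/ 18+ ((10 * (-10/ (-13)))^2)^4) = 1440001831315468645/ 117465223824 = 12258962.99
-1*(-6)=6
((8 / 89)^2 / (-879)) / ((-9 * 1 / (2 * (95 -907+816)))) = 512 / 62663031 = 0.00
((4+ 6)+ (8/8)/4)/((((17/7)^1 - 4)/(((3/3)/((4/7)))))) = -2009/176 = -11.41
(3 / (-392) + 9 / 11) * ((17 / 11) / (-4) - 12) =-1904775 / 189728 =-10.04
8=8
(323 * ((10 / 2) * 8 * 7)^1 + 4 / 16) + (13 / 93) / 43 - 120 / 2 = 1445722531 / 15996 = 90380.25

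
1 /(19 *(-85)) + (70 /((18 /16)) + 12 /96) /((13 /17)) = 123244559 /1511640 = 81.53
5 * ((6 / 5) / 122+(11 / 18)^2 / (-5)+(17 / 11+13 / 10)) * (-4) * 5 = -15112835 / 54351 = -278.06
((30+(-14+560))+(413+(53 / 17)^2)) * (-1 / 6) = -48105 / 289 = -166.45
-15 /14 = -1.07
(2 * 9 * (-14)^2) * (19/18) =3724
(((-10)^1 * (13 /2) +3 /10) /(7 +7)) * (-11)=7117 /140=50.84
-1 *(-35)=35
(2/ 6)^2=0.11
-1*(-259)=259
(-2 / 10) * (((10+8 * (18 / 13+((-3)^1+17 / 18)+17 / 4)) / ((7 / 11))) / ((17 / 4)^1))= -39776 / 13923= -2.86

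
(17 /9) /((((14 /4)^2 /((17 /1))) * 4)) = 289 /441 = 0.66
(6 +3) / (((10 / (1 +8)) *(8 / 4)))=81 / 20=4.05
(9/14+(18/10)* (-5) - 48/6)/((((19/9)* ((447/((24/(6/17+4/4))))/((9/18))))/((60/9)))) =-467160/455791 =-1.02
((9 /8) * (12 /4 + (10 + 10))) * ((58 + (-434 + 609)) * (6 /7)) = 144693 /28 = 5167.61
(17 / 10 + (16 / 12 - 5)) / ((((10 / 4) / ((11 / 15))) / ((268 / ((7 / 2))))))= -347864 / 7875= -44.17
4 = 4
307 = 307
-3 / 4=-0.75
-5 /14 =-0.36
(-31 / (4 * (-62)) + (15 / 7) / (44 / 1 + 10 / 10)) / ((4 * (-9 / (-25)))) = 725 / 6048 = 0.12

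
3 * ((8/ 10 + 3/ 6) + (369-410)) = -1191/ 10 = -119.10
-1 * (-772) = 772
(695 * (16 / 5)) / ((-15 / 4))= -8896 / 15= -593.07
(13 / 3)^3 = 2197 / 27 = 81.37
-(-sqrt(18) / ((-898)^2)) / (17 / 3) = 9*sqrt(2) / 13708868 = 0.00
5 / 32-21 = -667 / 32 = -20.84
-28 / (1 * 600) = -7 / 150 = -0.05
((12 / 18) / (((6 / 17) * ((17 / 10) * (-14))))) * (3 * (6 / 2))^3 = -405 / 7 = -57.86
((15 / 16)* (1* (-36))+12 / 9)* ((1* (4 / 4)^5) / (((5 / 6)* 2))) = -389 / 20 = -19.45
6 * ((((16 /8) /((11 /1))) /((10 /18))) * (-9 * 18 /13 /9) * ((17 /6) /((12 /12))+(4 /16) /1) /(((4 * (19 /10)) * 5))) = -2997 /13585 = -0.22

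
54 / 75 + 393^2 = 3861243 / 25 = 154449.72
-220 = -220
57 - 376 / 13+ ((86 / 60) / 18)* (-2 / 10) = 984941 / 35100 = 28.06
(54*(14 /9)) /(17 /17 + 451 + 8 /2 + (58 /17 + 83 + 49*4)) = 1428 /12553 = 0.11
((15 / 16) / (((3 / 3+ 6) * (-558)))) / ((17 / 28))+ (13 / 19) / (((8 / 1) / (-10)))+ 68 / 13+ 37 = 129258163 / 3124056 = 41.38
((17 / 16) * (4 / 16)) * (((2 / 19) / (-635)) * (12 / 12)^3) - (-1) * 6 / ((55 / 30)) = 13898693 / 4246880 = 3.27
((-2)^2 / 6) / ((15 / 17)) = 34 / 45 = 0.76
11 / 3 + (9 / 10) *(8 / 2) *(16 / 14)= 817 / 105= 7.78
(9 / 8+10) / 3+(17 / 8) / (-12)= 113 / 32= 3.53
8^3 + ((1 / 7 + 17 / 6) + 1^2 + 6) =21923 / 42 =521.98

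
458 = 458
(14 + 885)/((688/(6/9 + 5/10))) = 6293/4128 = 1.52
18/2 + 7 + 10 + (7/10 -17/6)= 358/15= 23.87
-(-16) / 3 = 16 / 3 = 5.33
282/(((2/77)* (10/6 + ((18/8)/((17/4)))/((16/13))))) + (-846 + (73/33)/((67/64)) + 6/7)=114791176132/26481147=4334.83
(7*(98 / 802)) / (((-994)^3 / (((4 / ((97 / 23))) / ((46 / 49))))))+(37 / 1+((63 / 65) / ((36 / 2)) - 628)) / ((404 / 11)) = -11764544069959221 / 731165802050840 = -16.09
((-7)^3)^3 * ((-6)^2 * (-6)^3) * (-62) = -19454958177984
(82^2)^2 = 45212176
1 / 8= 0.12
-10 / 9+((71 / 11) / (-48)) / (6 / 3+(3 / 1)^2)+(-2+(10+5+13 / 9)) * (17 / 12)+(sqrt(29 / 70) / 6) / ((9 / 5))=19.40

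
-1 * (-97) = 97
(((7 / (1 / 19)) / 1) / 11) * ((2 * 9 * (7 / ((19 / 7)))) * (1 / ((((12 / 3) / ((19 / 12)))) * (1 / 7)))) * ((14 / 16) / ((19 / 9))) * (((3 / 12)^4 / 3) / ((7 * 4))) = 21609 / 720896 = 0.03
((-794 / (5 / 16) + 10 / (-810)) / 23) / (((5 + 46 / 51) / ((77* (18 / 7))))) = -384856846 / 103845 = -3706.07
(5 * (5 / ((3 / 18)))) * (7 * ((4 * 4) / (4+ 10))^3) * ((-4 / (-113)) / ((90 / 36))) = 122880 / 5537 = 22.19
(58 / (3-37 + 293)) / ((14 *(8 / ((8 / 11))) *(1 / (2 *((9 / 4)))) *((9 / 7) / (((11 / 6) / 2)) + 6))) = 87 / 98420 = 0.00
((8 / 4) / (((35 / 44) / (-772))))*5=-67936 / 7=-9705.14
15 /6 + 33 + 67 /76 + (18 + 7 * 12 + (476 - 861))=-18743 /76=-246.62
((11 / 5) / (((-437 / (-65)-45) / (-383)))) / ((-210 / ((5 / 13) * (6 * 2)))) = -4213 / 8708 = -0.48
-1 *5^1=-5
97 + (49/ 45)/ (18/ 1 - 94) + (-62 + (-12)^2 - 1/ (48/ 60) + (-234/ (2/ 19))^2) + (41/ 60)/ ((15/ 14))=42253308043/ 8550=4941907.37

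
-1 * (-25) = 25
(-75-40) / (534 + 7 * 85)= -115 / 1129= -0.10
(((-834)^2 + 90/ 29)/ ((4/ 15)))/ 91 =21612015/ 754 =28663.15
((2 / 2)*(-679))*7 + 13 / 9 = -42764 / 9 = -4751.56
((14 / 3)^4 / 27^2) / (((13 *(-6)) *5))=-19208 / 11514555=-0.00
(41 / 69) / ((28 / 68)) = 697 / 483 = 1.44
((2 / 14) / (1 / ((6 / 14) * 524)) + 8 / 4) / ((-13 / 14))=-3340 / 91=-36.70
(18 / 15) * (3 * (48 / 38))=432 / 95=4.55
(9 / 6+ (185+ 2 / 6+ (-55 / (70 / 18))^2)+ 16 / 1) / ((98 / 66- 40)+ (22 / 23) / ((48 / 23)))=-306548 / 28959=-10.59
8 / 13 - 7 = -83 / 13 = -6.38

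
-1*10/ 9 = -10/ 9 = -1.11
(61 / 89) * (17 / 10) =1037 / 890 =1.17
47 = 47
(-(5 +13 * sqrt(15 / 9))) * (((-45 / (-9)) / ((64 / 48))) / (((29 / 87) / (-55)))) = 12375 / 4 +10725 * sqrt(15) / 4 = 13478.19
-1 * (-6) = 6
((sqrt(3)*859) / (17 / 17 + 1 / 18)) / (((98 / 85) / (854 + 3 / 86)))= 48264594345*sqrt(3) / 80066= 1044097.74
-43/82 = -0.52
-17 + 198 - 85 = 96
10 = 10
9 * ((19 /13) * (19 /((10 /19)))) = 61731 /130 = 474.85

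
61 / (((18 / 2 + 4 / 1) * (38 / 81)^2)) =400221 / 18772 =21.32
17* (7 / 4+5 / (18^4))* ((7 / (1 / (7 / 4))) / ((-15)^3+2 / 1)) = -153032929 / 1416336192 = -0.11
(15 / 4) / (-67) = -15 / 268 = -0.06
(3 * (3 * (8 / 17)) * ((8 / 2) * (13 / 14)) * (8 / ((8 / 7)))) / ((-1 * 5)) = -1872 / 85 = -22.02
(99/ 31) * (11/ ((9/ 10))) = 1210/ 31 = 39.03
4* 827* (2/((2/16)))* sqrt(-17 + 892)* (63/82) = 8336160* sqrt(35)/41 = 1202863.11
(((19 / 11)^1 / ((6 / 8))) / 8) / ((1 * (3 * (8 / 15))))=95 / 528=0.18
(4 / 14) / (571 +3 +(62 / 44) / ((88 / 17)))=3872 / 7782537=0.00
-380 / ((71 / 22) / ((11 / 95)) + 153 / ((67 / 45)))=-1232264 / 423617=-2.91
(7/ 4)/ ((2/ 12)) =21/ 2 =10.50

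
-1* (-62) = 62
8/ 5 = 1.60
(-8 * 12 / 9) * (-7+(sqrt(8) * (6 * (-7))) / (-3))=224 / 3-896 * sqrt(2) / 3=-347.71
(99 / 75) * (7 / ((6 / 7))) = 539 / 50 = 10.78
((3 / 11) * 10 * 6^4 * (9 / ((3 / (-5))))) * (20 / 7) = -151480.52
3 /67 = 0.04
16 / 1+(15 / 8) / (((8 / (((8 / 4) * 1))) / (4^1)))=143 / 8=17.88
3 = 3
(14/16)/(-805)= -0.00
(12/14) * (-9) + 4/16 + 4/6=-571/84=-6.80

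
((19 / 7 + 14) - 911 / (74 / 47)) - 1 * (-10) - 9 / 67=-19158689 / 34706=-552.03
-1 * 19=-19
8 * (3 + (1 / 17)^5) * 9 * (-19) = -4104.00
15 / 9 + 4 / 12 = 2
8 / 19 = 0.42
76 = 76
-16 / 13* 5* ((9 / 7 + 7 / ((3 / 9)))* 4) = -3840 / 7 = -548.57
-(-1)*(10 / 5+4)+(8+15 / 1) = 29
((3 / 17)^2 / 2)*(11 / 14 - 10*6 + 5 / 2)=-3573 / 4046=-0.88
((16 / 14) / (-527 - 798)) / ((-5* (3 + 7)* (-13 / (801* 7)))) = -3204 / 430625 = -0.01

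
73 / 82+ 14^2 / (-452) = 4231 / 9266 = 0.46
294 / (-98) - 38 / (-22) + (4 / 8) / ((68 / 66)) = -589 / 748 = -0.79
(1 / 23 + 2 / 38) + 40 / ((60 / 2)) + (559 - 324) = 309959 / 1311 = 236.43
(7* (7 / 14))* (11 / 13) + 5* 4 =597 / 26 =22.96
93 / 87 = 31 / 29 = 1.07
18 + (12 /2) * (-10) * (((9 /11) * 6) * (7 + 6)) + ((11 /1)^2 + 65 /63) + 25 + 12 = -2530877 /693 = -3652.06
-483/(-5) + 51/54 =8779/90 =97.54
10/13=0.77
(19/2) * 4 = 38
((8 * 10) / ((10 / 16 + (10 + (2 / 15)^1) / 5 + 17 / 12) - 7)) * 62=-1691.87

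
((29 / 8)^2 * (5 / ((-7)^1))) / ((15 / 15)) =-4205 / 448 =-9.39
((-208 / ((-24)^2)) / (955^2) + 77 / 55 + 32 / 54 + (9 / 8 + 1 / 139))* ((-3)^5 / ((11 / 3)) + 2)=-60494382760861 / 301209024600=-200.84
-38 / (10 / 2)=-7.60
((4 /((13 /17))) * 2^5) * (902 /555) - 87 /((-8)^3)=1005556729 /3694080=272.21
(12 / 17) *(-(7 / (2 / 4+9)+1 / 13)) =-2412 / 4199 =-0.57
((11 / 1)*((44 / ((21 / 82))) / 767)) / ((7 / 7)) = 2.46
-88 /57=-1.54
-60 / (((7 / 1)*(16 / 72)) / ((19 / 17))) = -5130 / 119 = -43.11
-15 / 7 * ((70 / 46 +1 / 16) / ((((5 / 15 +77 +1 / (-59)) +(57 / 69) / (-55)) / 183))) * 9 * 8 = -140213351025 / 242314268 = -578.64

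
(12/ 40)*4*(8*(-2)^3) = -384/ 5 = -76.80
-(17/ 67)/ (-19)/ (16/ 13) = 221/ 20368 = 0.01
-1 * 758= -758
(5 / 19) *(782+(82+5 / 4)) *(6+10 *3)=155745 / 19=8197.11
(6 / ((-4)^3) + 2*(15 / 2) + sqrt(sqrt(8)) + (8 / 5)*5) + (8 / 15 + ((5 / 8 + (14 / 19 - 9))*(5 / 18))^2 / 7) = 2^(3 / 4) + 233690591 / 9703680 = 25.76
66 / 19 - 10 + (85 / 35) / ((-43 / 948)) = -343528 / 5719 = -60.07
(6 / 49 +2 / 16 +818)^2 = 102882487009 / 153664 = 669528.89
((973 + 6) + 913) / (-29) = -1892 / 29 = -65.24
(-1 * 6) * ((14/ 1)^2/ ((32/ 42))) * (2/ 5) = -3087/ 5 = -617.40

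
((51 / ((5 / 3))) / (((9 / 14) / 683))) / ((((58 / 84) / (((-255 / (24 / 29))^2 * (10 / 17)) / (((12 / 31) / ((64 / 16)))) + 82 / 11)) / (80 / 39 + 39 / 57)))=54061864611319957 / 727320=74330232375.46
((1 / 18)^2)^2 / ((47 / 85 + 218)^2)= 7225 / 36227735026704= 0.00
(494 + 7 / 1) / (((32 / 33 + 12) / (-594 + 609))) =247995 / 428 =579.43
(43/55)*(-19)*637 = -9462.35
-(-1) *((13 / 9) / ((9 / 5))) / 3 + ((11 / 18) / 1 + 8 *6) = 23755 / 486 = 48.88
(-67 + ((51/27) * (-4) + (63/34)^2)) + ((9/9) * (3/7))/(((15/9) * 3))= -25867213/364140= -71.04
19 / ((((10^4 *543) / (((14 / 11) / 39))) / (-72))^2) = 931 / 261691284765625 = 0.00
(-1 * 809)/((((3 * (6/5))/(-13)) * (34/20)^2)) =1010.86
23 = 23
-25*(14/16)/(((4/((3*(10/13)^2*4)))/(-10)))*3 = 196875/169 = 1164.94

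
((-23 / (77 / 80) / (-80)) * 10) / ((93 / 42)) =460 / 341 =1.35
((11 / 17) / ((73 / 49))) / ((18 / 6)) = 539 / 3723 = 0.14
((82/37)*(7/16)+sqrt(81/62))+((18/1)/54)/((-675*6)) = 1743377/1798200+9*sqrt(62)/62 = 2.11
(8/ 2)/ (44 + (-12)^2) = 1/ 47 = 0.02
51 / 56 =0.91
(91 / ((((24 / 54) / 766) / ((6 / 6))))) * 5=1568385 / 2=784192.50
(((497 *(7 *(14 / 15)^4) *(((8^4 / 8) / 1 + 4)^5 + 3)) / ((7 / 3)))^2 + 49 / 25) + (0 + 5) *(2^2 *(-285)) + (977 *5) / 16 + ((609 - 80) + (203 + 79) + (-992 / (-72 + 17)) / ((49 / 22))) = 42492044968356443649164726087050346563967989 / 24806250000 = 1712957217167304354715635000000000.00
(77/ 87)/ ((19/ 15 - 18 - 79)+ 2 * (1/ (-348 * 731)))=-562870/ 60883533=-0.01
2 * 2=4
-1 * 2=-2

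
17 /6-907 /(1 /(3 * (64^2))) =-66871279 /6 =-11145213.17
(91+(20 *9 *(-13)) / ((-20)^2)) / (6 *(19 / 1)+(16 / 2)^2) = 1703 / 3560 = 0.48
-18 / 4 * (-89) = 801 / 2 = 400.50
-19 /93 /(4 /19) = -361 /372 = -0.97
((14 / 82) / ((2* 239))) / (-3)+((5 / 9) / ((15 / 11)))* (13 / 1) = 2802451 / 529146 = 5.30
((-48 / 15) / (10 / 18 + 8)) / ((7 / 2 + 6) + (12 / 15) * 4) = -288 / 9779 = -0.03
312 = 312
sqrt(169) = 13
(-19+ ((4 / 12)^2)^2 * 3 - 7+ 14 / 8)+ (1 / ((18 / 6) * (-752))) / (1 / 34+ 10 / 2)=-4670407 / 192888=-24.21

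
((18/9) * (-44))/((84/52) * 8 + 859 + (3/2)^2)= -4576/45457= -0.10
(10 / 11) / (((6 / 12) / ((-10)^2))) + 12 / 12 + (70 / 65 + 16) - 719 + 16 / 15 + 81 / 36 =-4425463 / 8580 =-515.79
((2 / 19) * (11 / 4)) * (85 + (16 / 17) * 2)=16247 / 646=25.15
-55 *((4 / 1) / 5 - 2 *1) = 66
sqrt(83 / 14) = sqrt(1162) / 14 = 2.43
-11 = -11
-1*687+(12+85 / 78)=-52565 / 78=-673.91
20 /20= 1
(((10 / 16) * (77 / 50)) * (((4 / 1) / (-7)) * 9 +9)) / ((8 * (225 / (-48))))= -0.10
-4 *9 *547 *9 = -177228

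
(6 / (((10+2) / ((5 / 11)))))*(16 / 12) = 10 / 33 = 0.30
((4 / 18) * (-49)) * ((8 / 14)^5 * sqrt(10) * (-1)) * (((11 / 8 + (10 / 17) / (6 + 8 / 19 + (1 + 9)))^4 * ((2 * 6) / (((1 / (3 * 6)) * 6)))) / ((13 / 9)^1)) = 18282637843694 * sqrt(10) / 279096863877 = 207.15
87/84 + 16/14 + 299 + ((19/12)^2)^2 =44628919/145152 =307.46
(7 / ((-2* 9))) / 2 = -7 / 36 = -0.19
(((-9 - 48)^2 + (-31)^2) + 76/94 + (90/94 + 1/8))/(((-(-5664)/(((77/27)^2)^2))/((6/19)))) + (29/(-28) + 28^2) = 798.50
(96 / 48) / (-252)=-0.01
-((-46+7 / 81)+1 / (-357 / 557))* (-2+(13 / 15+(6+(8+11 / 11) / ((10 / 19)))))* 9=30155840 / 3213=9385.57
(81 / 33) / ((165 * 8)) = 9 / 4840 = 0.00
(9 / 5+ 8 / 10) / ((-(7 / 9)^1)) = -3.34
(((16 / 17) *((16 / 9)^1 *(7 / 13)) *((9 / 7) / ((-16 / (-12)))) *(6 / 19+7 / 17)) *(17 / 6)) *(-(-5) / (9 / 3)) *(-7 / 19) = -263200 / 239343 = -1.10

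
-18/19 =-0.95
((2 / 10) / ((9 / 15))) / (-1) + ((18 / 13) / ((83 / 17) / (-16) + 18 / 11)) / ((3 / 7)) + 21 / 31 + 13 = 10849213 / 687921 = 15.77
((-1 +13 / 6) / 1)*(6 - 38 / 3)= -70 / 9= -7.78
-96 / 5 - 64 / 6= -448 / 15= -29.87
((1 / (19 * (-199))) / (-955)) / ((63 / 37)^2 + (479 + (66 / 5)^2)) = 6845 / 16217334846244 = 0.00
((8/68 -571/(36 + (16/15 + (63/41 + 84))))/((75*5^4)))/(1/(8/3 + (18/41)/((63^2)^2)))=-65504621513054/253642445347921875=-0.00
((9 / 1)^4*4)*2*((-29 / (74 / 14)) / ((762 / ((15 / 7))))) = -3805380 / 4699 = -809.83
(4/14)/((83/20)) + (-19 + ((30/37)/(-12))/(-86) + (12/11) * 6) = -503723193/40672324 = -12.38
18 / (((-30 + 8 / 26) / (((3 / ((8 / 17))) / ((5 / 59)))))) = -45.60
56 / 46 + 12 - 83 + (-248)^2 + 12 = 1413263 / 23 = 61446.22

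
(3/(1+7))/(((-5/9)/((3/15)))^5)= -177147/78125000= -0.00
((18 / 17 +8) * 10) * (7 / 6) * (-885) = -1590050 / 17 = -93532.35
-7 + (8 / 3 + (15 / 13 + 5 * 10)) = 1826 / 39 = 46.82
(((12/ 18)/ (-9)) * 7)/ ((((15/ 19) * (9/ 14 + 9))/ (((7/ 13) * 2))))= -52136/ 710775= -0.07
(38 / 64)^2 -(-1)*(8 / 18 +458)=4228273 / 9216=458.80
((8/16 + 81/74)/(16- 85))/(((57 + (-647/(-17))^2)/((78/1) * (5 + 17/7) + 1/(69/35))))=-4776138559/536499179118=-0.01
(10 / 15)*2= 4 / 3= 1.33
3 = 3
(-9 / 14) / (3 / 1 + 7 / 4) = -18 / 133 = -0.14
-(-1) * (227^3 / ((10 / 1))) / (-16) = -11697083 / 160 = -73106.77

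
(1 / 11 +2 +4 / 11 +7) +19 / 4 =625 / 44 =14.20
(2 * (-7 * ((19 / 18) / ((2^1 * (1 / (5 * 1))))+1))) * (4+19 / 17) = -26593 / 102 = -260.72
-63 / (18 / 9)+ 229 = 395 / 2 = 197.50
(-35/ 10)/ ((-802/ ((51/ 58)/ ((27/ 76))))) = 2261/ 209322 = 0.01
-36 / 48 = -3 / 4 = -0.75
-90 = -90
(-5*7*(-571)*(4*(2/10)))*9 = 143892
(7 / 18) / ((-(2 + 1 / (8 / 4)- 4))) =7 / 27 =0.26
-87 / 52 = -1.67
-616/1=-616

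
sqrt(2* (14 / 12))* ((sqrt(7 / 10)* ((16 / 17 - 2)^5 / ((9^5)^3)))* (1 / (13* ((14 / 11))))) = -88* sqrt(30) / 965393371653878115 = -0.00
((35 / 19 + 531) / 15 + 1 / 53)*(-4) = -2147428 / 15105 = -142.17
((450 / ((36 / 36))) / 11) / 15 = 2.73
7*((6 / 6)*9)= 63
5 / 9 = 0.56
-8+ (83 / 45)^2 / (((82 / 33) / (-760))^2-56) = -638853024712 / 79254791271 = -8.06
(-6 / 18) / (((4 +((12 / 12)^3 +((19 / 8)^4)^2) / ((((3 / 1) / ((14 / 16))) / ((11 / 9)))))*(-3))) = 402653184 / 1323521714413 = 0.00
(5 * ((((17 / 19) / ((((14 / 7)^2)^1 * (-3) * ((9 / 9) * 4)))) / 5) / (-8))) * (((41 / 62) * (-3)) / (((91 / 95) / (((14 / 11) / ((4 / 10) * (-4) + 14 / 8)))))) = -17425 / 425568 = -0.04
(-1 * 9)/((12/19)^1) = -57/4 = -14.25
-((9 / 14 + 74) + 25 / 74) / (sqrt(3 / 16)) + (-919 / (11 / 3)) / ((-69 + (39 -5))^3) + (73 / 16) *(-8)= -77680 *sqrt(3) / 777 -34423111 / 943250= -209.65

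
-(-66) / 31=66 / 31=2.13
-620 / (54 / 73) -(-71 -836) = 1859 / 27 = 68.85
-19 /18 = -1.06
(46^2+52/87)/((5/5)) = 184144/87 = 2116.60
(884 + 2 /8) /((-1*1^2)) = -3537 /4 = -884.25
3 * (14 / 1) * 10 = 420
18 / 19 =0.95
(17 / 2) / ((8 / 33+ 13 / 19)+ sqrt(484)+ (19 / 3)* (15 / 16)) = 85272 / 289565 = 0.29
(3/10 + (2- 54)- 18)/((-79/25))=22.06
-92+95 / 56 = -5057 / 56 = -90.30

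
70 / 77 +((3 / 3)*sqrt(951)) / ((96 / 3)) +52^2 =sqrt(951) / 32 +29754 / 11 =2705.87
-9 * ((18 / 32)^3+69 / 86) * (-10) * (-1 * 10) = -38848275 / 44032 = -882.27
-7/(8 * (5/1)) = -7/40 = -0.18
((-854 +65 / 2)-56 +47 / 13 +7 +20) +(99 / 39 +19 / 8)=-87565 / 104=-841.97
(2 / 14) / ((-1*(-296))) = 1 / 2072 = 0.00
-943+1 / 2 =-1885 / 2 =-942.50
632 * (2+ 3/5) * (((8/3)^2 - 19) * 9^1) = -879112/5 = -175822.40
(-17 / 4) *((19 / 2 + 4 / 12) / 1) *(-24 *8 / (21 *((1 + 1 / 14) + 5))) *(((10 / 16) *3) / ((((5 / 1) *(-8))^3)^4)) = 59 / 8388608000000000000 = 0.00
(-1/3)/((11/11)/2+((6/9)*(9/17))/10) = -170/273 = -0.62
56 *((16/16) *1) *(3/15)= 56/5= 11.20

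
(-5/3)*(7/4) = -35/12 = -2.92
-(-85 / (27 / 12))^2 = -115600 / 81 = -1427.16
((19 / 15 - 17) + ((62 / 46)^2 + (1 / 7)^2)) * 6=-83.38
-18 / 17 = -1.06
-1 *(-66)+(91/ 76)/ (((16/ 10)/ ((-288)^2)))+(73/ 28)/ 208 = 62137.59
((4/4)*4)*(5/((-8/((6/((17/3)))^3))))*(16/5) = -46656/4913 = -9.50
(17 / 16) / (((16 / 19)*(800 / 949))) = 306527 / 204800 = 1.50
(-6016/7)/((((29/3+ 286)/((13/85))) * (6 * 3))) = -39104/1583295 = -0.02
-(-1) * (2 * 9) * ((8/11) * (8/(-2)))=-52.36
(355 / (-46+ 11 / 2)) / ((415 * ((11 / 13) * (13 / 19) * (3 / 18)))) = -0.22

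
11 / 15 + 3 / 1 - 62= -874 / 15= -58.27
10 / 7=1.43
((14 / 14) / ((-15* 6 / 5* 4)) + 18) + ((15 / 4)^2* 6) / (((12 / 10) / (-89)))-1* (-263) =-860663 / 144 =-5976.83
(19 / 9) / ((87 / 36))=76 / 87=0.87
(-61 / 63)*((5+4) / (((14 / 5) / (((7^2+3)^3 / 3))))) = -21442720 / 147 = -145868.84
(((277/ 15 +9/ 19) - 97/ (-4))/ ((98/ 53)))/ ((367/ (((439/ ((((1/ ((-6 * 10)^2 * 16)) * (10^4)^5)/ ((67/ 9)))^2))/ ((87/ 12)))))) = 5142586185431/ 72572995605468750000000000000000000000000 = 0.00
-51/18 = -17/6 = -2.83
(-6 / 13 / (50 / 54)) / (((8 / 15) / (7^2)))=-11907 / 260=-45.80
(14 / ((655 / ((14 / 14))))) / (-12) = -7 / 3930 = -0.00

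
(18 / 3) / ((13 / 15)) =6.92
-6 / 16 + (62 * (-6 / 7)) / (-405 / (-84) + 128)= -23061 / 29752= -0.78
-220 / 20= -11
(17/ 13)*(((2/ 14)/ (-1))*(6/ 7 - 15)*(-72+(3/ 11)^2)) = -1331559/ 7007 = -190.03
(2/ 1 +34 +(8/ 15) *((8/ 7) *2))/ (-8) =-977/ 210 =-4.65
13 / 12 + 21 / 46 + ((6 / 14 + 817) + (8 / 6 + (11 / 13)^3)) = 3484427623 / 4244604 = 820.91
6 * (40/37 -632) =-140064/37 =-3785.51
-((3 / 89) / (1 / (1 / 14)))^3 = -27 / 1934434936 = -0.00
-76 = -76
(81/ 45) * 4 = 36/ 5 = 7.20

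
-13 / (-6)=13 / 6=2.17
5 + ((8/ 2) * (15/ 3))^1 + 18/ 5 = 143/ 5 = 28.60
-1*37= -37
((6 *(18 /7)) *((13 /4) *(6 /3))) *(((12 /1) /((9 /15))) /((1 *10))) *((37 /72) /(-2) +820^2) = 3776196957 /28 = 134864177.04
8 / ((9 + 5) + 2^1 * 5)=1 / 3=0.33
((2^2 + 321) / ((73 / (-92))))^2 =894010000 / 5329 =167763.18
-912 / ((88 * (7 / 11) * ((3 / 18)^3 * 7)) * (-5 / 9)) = 904.56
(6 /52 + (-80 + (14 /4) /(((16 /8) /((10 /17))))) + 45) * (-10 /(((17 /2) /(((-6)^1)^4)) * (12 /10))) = 161611200 /3757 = 43016.02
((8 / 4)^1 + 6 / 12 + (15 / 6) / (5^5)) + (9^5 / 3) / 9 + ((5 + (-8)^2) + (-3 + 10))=1415938 / 625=2265.50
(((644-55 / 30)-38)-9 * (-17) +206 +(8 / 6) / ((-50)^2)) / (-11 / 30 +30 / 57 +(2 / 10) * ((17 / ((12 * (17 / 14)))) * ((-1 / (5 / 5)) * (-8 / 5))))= 68625663 / 37975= 1807.13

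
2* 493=986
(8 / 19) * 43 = 344 / 19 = 18.11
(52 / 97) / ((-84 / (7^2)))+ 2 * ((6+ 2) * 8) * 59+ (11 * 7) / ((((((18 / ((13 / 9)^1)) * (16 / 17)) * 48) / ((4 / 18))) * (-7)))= 410113655777 / 54307584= 7551.68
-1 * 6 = -6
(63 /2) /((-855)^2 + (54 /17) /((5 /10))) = 119 /2761674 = 0.00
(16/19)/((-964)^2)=1/1103539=0.00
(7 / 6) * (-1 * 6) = -7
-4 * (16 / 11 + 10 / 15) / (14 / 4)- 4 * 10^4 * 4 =-5280080 / 33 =-160002.42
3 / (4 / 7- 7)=-7 / 15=-0.47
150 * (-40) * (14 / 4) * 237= -4977000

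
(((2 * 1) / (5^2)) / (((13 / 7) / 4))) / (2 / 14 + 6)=392 / 13975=0.03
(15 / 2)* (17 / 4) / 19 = 255 / 152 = 1.68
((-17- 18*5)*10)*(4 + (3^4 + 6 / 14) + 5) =-677310 / 7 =-96758.57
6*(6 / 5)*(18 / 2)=324 / 5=64.80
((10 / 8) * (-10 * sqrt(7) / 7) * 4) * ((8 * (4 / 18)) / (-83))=800 * sqrt(7) / 5229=0.40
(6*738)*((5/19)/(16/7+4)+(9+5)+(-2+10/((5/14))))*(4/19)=37327.45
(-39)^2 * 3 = 4563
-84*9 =-756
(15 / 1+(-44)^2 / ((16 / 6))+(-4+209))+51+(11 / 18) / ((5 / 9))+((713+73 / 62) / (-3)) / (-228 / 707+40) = 25882265851 / 26088360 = 992.10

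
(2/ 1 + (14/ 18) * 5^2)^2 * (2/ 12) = 37249/ 486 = 76.64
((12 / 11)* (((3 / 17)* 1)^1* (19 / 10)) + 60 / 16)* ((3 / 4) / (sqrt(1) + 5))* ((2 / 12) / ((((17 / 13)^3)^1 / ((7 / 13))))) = 6069973 / 293993920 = 0.02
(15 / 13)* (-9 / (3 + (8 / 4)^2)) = -1.48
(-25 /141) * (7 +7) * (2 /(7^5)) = -100 /338541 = -0.00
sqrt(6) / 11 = 0.22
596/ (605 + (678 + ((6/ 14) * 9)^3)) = 51107/ 114938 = 0.44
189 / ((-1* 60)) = -63 / 20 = -3.15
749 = 749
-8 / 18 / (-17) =4 / 153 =0.03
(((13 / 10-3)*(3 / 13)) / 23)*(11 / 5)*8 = -2244 / 7475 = -0.30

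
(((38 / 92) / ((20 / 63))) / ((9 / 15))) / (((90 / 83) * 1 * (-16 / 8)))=-11039 / 11040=-1.00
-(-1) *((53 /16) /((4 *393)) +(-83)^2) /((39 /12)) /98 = 173272181 /8010912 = 21.63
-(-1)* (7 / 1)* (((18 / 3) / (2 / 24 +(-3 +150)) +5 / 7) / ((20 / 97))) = 904913 / 35300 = 25.63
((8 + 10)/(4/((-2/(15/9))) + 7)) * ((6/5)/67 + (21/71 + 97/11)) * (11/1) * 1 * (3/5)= 295.87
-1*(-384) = 384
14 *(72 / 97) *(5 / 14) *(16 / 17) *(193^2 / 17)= 214554240 / 28033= 7653.63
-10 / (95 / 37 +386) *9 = -3330 / 14377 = -0.23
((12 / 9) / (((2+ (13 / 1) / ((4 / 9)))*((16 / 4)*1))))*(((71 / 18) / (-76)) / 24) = -71 / 3078000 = -0.00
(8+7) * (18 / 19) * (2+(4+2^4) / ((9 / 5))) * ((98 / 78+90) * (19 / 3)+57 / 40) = 107948.06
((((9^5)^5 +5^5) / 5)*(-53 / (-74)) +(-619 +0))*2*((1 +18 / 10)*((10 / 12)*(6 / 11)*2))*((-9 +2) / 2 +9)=532680306867354620866637088 / 185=2879353010093808761441282.00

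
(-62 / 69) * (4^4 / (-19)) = 12.11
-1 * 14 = -14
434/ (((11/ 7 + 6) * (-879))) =-3038/ 46587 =-0.07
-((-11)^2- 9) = -112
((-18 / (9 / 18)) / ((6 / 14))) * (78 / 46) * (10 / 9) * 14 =-2215.65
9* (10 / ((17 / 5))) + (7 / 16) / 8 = 57719 / 2176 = 26.53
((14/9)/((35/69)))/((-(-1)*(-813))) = -46/12195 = -0.00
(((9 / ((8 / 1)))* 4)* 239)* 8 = 8604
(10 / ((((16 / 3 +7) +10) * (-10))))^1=-3 / 67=-0.04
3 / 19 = 0.16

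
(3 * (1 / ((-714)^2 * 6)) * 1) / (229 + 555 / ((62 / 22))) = 31 / 13462692768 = 0.00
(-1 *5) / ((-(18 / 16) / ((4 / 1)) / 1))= 160 / 9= 17.78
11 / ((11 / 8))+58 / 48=221 / 24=9.21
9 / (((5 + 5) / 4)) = 18 / 5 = 3.60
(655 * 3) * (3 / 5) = 1179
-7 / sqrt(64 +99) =-7*sqrt(163) / 163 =-0.55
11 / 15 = 0.73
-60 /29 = -2.07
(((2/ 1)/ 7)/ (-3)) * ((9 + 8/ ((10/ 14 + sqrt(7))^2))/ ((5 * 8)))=-263593/ 10618020 + 49 * sqrt(7)/ 75843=-0.02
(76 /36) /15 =19 /135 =0.14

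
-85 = -85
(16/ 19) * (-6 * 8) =-768/ 19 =-40.42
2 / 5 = 0.40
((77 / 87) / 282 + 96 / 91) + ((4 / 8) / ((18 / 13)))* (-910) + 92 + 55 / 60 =-116410607 / 496132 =-234.64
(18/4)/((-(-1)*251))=9/502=0.02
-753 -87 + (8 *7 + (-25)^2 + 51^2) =2442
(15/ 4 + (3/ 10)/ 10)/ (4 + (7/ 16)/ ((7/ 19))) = 1512/ 2075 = 0.73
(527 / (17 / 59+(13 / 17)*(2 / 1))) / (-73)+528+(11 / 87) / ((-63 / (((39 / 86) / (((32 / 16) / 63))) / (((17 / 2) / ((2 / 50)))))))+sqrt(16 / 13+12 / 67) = 2*sqrt(267397) / 871+73917852973153 / 141057086050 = 525.22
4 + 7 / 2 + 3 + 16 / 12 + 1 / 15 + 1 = 129 / 10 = 12.90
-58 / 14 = -4.14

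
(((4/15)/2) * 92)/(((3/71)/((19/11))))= 248216/495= 501.45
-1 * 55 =-55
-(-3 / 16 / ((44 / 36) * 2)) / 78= 9 / 9152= 0.00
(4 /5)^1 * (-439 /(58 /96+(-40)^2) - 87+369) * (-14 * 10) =-2424207072 /76829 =-31553.28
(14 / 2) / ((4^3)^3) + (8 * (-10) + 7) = -19136505 / 262144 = -73.00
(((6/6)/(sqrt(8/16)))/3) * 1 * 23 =23 * sqrt(2)/3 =10.84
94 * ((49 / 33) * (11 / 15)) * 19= 87514 / 45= 1944.76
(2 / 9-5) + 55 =452 / 9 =50.22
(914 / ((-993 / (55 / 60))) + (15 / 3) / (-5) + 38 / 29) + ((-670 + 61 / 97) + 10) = -11059903555 / 16759854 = -659.90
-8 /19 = -0.42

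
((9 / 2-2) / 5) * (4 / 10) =1 / 5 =0.20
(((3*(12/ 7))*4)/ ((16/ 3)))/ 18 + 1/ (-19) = 43/ 266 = 0.16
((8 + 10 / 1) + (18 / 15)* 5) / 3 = 8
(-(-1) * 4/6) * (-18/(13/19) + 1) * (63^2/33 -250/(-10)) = -1051484/429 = -2451.01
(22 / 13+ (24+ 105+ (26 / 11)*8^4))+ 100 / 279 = 391489523 / 39897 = 9812.51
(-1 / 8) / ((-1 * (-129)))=-1 / 1032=-0.00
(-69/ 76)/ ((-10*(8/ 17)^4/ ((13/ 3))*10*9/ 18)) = 1.60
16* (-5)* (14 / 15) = -224 / 3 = -74.67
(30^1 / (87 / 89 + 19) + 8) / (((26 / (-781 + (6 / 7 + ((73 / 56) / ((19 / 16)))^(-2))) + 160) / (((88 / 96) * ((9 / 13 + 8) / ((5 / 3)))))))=1220925885298713 / 4299522272383520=0.28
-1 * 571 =-571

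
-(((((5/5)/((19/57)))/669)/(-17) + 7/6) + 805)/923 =-18337061/20994558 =-0.87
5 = 5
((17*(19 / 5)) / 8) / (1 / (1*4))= 323 / 10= 32.30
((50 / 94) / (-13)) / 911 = -25 / 556621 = -0.00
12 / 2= 6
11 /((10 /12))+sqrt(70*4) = 66 /5+2*sqrt(70) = 29.93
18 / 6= 3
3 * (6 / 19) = 18 / 19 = 0.95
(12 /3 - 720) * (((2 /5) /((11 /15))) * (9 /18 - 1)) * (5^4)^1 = 1342500 /11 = 122045.45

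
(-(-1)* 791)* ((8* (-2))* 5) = -63280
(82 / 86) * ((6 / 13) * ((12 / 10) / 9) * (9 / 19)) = 1476 / 53105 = 0.03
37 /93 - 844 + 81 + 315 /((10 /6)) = -53345 /93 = -573.60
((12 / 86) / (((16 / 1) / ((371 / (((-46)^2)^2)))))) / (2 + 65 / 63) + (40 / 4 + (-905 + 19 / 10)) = -1313691016726077 / 1470933845120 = -893.10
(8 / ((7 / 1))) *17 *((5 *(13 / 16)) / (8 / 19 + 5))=20995 / 1442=14.56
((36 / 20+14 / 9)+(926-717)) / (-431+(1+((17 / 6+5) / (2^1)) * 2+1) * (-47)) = -0.24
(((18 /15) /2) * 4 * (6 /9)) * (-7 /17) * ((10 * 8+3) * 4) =-18592 /85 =-218.73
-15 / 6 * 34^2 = -2890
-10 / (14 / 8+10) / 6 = -0.14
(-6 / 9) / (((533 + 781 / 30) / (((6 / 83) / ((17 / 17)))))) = -120 / 1391993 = -0.00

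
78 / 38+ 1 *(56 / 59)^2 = 2.95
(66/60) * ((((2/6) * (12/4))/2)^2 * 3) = 33/40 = 0.82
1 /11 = 0.09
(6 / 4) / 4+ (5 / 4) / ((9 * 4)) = 59 / 144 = 0.41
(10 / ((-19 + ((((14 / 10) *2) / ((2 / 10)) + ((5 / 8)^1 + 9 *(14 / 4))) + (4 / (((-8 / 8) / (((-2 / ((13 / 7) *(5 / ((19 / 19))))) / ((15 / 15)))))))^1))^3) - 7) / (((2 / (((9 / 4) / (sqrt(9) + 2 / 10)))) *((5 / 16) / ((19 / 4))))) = -409902837500141 / 10958851876896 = -37.40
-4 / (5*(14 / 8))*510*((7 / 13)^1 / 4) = -408 / 13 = -31.38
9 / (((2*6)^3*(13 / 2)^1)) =1 / 1248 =0.00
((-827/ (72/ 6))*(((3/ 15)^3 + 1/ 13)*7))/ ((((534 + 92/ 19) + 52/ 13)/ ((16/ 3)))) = -10119172/ 25140375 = -0.40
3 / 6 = 0.50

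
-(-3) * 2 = 6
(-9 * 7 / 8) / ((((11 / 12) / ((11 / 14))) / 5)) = -135 / 4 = -33.75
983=983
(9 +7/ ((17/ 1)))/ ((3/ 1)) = 160/ 51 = 3.14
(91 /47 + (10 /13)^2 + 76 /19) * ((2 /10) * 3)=3.92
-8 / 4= -2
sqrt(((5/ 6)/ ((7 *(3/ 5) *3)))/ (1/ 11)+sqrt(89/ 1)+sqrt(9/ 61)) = sqrt(2905308 *sqrt(61)+42977550+59074596 *sqrt(89))/ 7686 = 3.25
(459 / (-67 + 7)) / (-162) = 17 / 360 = 0.05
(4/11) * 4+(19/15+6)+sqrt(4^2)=2099/165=12.72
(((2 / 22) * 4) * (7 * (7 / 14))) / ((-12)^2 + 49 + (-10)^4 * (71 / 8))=14 / 978373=0.00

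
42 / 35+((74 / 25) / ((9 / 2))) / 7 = 2038 / 1575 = 1.29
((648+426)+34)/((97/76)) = 84208/97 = 868.12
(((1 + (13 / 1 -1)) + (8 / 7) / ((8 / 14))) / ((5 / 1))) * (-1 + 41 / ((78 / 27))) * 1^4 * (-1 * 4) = -2058 / 13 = -158.31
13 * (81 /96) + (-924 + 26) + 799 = -2817 /32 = -88.03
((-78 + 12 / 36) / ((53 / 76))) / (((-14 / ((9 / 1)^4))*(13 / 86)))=1665278028 / 4823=345278.46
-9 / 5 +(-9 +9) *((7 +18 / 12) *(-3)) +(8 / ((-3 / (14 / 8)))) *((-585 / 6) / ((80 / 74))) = 16763 / 40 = 419.08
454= 454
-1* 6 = -6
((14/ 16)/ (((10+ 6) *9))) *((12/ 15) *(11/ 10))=0.01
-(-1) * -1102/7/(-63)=1102/441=2.50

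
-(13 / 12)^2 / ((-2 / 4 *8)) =0.29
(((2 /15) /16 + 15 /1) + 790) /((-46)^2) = 96601 /253920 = 0.38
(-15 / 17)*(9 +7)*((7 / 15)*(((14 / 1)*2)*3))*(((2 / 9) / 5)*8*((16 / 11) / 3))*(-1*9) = 802816 / 935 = 858.63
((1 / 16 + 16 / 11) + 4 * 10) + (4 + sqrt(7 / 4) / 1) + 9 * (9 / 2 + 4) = sqrt(7) / 2 + 21475 / 176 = 123.34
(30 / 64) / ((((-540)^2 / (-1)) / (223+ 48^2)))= -2527 / 622080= -0.00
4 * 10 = 40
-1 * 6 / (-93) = 2 / 31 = 0.06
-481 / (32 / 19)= -9139 / 32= -285.59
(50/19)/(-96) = -25/912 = -0.03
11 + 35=46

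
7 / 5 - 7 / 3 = -0.93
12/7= 1.71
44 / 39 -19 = -697 / 39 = -17.87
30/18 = 5/3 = 1.67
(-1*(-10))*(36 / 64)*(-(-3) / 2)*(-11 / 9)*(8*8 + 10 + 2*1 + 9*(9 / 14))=-188925 / 224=-843.42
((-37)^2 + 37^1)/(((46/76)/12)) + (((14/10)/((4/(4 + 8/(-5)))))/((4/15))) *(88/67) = 214812438/7705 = 27879.62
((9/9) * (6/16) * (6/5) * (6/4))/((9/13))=39/40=0.98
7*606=4242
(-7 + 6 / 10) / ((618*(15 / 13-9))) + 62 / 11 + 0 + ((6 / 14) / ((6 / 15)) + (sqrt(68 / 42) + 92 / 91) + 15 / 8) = sqrt(714) / 21 + 6054416297 / 630990360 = 10.87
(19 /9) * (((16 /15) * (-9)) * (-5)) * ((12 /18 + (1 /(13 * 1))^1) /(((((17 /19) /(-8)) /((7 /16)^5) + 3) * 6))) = -1407619864 /445848975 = -3.16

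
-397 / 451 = -0.88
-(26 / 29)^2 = -676 / 841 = -0.80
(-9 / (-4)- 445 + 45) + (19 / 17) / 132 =-223133 / 561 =-397.74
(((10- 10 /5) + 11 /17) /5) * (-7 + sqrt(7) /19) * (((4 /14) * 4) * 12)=-14112 /85 + 2016 * sqrt(7) /1615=-162.72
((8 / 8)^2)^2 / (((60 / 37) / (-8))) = -74 / 15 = -4.93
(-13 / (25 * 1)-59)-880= -23488 / 25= -939.52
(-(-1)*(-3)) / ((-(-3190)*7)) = -3 / 22330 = -0.00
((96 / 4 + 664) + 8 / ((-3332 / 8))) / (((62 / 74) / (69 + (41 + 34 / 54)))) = 63337112672 / 697221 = 90842.23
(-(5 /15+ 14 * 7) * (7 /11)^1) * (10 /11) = -20650 /363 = -56.89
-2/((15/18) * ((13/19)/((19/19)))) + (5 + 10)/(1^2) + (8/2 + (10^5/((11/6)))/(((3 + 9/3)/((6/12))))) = 3261077/715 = 4560.95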